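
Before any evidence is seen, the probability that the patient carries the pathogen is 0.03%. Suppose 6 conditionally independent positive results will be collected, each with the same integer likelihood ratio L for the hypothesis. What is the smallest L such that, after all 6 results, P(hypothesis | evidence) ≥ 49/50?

Prior odds = 0.0003/0.9997 = 3/9997.
Target odds = 0.98/0.02 = 49.
Need L⁶ ≥ 49 ÷ (3/9997) = 489853/3.
7⁶ = 117649 < 489853/3 ≤ 262144 = 8⁶, so L = 8.

8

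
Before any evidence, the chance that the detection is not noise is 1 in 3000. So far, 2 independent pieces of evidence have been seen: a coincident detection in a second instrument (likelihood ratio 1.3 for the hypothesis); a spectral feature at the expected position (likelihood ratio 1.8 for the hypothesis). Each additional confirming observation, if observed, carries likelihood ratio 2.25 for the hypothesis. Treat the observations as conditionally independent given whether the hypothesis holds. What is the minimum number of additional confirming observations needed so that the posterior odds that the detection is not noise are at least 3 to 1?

Prior odds = (1/3000)/(2999/3000) = 1/2999.
Combined Bayes factor of the evidence already in hand = 1.3 × 1.8 = 2.34.
Odds after that evidence = (1/2999) × 2.34 = 117/149950.
Target odds = 3.
Need 2.25ⁿ ≥ 3 ÷ (117/149950) = 149950/39.
2.25¹⁰ ≈3325.26 falls short of 149950/39 but 2.25¹¹ ≈7481.83 reaches it, so n = 11.

11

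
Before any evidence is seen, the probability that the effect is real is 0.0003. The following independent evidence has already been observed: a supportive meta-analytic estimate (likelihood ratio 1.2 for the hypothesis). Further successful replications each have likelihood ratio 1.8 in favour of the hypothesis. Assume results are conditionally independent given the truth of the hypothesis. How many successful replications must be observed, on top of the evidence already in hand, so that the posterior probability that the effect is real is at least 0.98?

Prior odds = 0.0003/0.9997 = 3/9997.
Bayes factor of the evidence already in hand = 1.2.
Odds after that evidence = (3/9997) × 1.2 = 18/49985.
Target odds = 0.98/0.02 = 49.
Need 1.8ⁿ ≥ 49 ÷ (18/49985) = 2449265/18.
1.8²⁰ ≈127482 falls short of 2449265/18 but 1.8²¹ ≈229468 reaches it, so n = 21.

21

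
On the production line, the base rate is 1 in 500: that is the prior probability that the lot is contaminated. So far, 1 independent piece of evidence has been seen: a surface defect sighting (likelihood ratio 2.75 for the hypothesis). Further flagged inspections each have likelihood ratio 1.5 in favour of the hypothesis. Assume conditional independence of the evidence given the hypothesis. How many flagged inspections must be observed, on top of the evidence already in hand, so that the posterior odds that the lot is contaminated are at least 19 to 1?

21

Prior odds = 0.002/0.998 = 1/499.
Bayes factor of the evidence already in hand = 2.75.
Odds after that evidence = (1/499) × 2.75 = 11/1996.
Target odds = 19.
Need 1.5ⁿ ≥ 19 ÷ (11/1996) = 37924/11.
1.5²⁰ ≈3325.26 falls short of 37924/11 but 1.5²¹ ≈4987.89 reaches it, so n = 21.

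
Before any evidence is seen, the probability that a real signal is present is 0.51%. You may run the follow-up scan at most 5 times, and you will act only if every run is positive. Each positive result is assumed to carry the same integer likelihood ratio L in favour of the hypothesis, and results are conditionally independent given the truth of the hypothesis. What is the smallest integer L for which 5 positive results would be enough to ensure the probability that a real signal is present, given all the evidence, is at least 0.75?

Prior odds = 0.0051/0.9949 = 51/9949.
Target odds = 0.75/0.25 = 3.
Need L⁵ ≥ 3 ÷ (51/9949) = 9949/17.
3⁵ = 243 < 9949/17 ≤ 1024 = 4⁵, so L = 4.

4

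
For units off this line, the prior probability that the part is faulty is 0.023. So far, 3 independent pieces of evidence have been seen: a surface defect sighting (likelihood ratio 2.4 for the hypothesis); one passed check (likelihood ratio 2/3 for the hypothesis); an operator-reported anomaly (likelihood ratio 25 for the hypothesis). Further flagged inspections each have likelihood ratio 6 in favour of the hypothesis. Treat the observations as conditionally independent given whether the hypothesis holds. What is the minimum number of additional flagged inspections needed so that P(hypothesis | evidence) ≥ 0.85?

2

Prior odds = 0.023/0.977 = 23/977.
Combined Bayes factor of the evidence already in hand = 2.4 × (2/3) × 25 = 40.
Odds after that evidence = (23/977) × 40 = 920/977.
Target odds = 0.85/0.15 = 17/3.
Need 6ⁿ ≥ 17/3 ÷ (920/977) = 16609/2760.
6¹ = 6 falls short of 16609/2760 but 6² = 36 reaches it, so n = 2.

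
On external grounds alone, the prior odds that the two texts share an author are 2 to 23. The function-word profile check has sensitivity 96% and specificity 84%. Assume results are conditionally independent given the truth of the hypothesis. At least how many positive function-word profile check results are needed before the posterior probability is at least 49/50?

Prior odds = 2/23.
False-positive rate = 1 − 0.84 = 0.16; likelihood ratio of a positive = 0.96/0.16 = 6.
Target odds: 0.98 ÷ 0.02 = 49.
Require 6ⁿ ≥ 49 ÷ (2/23) = 563.5.
6³ = 216 falls short of 563.5 but 6⁴ = 1296 reaches it, so n = 4.

4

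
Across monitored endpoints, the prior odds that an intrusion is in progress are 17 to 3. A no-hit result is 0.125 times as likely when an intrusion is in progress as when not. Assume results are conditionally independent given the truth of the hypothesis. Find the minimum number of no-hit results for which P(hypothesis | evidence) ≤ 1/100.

Prior odds = 17/3.
Likelihood ratio per no-hit result = 0.125.
Target posterior odds = 0.01/0.99 = 1/99.
Need (17/3) × 0.125ⁿ ≤ 1/99, i.e. 0.125ⁿ ≤ 1/561.
0.125³ = 0.001953125 is still above 1/561 but 0.125⁴ = 1/4096 is at or below it, so n = 4.

4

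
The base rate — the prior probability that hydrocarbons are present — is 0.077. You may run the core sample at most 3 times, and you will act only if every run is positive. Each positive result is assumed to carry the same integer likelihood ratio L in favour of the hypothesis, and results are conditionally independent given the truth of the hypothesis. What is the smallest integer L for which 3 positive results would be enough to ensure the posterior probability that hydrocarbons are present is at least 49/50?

9

Prior odds = 0.077/0.923 = 77/923.
Target odds = 0.98/0.02 = 49.
Need L³ ≥ 49 ÷ (77/923) = 6461/11.
8³ = 512 < 6461/11 ≤ 729 = 9³, so L = 9.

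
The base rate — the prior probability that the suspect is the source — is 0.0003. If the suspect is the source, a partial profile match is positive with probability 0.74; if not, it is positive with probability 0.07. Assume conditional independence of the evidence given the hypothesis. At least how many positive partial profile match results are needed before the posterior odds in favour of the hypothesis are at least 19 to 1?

Prior odds = 0.0003/0.9997 = 3/9997.
Likelihood ratio of a positive = 0.74/0.07 = 74/7.
Target odds = 19.
Require (74/7)ⁿ ≥ 19 ÷ (3/9997) = 189943/3.
(74/7)⁴ = 29986576/2401 falls short of 189943/3 but (74/7)⁵ ≈132029 reaches it, so n = 5.

5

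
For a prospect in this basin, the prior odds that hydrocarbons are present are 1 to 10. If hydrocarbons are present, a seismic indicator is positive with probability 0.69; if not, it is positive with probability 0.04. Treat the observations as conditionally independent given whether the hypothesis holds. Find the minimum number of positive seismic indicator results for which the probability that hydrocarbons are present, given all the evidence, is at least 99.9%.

Prior odds = 0.1.
Likelihood ratio of a positive = 0.69/0.04 = 17.25.
Target odds: 0.999 ÷ 0.001 = 999.
Need 0.1 × 17.25ⁿ ≥ 999, i.e. 17.25ⁿ ≥ 9990.
17.25³ = 5132.953125 falls short of 9990 but 17.25⁴ = 22667121/256 reaches it, so n = 4.

4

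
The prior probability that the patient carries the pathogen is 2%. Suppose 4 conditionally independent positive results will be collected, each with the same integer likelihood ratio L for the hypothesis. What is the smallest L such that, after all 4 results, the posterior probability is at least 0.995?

10

Prior odds = 0.02/0.98 = 1/49.
Target odds = 0.995/0.005 = 199.
Need L⁴ ≥ 199 ÷ (1/49) = 9751.
9⁴ = 6561 < 9751 ≤ 10000 = 10⁴, so L = 10.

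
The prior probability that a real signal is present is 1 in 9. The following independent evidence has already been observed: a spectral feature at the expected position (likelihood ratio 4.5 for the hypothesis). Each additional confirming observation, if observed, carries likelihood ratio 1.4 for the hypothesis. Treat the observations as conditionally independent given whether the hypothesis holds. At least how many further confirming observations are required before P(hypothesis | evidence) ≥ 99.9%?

Prior odds = (1/9)/(8/9) = 0.125.
Bayes factor of the evidence already in hand = 4.5.
Odds after that evidence = 0.125 × 4.5 = 0.5625.
Target odds = 0.999/0.001 = 999.
Need 1.4ⁿ ≥ 999 ÷ 0.5625 = 1776.
1.4²² ≈1639.9 falls short of 1776 but 1.4²³ ≈2295.86 reaches it, so n = 23.

23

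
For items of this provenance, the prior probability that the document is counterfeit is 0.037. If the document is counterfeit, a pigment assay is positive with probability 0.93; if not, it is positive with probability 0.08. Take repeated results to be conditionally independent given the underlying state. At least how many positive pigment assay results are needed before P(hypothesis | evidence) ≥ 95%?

Prior odds: 0.037 ÷ 0.963 = 37/963.
Likelihood ratio of a positive = 0.93/0.08 = 11.625.
Target odds: 0.95 ÷ 0.05 = 19.
Need (37/963) × 11.625ⁿ ≥ 19, i.e. 11.625ⁿ ≥ 18297/37.
11.625² = 135.140625 falls short of 18297/37 but 11.625³ = 804357/512 reaches it, so n = 3.

3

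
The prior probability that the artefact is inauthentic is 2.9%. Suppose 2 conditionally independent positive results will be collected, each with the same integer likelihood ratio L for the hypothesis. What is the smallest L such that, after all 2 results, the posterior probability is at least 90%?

Prior odds = 0.029/0.971 = 29/971.
Target odds = 0.9/0.1 = 9.
Need L² ≥ 9 ÷ (29/971) = 8739/29.
17² = 289 < 8739/29 ≤ 324 = 18², so L = 18.

18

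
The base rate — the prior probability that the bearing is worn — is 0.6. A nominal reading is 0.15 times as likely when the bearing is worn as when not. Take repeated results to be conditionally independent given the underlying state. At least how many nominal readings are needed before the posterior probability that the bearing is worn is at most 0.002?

4

Prior odds: 0.6 ÷ 0.4 = 1.5.
Likelihood ratio per nominal reading = 0.15.
Target odds: 0.002 ÷ 0.998 = 1/499.
Need 1.5 × 0.15ⁿ ≤ 1/499, i.e. 0.15ⁿ ≤ 2/1497.
0.15³ = 0.003375 is still above 2/1497 but 0.15⁴ = 81/160000 is at or below it, so n = 4.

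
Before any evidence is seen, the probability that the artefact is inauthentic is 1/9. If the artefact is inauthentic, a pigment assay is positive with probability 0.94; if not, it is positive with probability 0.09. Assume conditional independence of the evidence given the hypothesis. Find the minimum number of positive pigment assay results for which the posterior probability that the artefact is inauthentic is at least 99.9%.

4

Prior odds = (1/9)/(8/9) = 0.125.
Likelihood ratio of a positive = 0.94/0.09 = 94/9.
Target odds: 0.999 ÷ 0.001 = 999.
Require (94/9)ⁿ ≥ 999 ÷ 0.125 = 7992.
(94/9)³ = 830584/729 falls short of 7992 but (94/9)⁴ = 78074896/6561 reaches it, so n = 4.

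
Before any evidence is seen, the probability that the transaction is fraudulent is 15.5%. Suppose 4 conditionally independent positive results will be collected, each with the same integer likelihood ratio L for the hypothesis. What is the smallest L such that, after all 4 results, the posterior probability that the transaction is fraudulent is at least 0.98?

5

Prior odds = 0.155/0.845 = 31/169.
Target odds = 0.98/0.02 = 49.
Need L⁴ ≥ 49 ÷ (31/169) = 8281/31.
4⁴ = 256 < 8281/31 ≤ 625 = 5⁴, so L = 5.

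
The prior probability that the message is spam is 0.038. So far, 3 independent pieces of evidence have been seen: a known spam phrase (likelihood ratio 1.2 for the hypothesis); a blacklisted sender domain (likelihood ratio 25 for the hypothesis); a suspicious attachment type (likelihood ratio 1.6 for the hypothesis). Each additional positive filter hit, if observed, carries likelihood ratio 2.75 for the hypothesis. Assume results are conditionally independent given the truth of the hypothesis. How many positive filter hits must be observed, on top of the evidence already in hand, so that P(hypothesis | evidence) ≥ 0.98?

4

Prior odds = 0.038/0.962 = 19/481.
Combined Bayes factor of the evidence already in hand = 1.2 × 25 × 1.6 = 48.
Odds after that evidence = (19/481) × 48 = 912/481.
Target odds = 0.98/0.02 = 49.
Need 2.75ⁿ ≥ 49 ÷ (912/481) = 23569/912.
2.75³ = 20.796875 falls short of 23569/912 but 2.75⁴ = 57.19140625 reaches it, so n = 4.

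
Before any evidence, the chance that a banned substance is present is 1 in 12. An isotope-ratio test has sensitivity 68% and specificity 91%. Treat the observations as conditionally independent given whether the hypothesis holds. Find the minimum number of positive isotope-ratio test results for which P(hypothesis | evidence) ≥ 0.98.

4

Prior odds: (1/12) ÷ (11/12) = 1/11.
False-positive rate = 1 − 0.91 = 0.09; likelihood ratio of a positive = 0.68/0.09 = 68/9.
Target odds: 0.98 ÷ 0.02 = 49.
Require (68/9)ⁿ ≥ 49 ÷ (1/11) = 539.
(68/9)³ = 314432/729 falls short of 539 but (68/9)⁴ = 21381376/6561 reaches it, so n = 4.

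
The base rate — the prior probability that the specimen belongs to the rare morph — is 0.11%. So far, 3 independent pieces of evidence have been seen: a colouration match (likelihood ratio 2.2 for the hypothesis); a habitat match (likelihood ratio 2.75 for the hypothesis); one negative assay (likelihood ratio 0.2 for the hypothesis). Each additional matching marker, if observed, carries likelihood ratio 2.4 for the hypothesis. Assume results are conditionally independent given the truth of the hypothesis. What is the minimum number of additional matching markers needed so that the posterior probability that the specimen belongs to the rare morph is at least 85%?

Prior odds = 0.0011/0.9989 = 11/9989.
Combined Bayes factor of the evidence already in hand = 2.2 × 2.75 × 0.2 = 1.21.
Odds after that evidence = (11/9989) × 1.21 = 1331/998900.
Target odds = 0.85/0.15 = 17/3.
Need 2.4ⁿ ≥ 17/3 ÷ (1331/998900) = 16981300/3993.
2.4⁹ ≈2641.81 falls short of 16981300/3993 but 2.4¹⁰ ≈6340.34 reaches it, so n = 10.

10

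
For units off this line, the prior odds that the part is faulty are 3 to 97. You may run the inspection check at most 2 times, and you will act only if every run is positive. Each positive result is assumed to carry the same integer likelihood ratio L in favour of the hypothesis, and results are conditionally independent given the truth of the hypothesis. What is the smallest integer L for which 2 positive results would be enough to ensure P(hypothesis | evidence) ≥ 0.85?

14

Prior odds = 3/97.
Target odds = 0.85/0.15 = 17/3.
Need L² ≥ 17/3 ÷ (3/97) = 1649/9.
13² = 169 < 1649/9 ≤ 196 = 14², so L = 14.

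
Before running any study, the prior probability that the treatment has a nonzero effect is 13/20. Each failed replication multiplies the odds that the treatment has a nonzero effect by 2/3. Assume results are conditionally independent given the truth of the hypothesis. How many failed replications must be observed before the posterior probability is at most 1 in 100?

13

Prior odds = 0.65/0.35 = 13/7.
Likelihood ratio per failed replication = 2/3.
Target posterior odds = 0.01/0.99 = 1/99.
Require (2/3)ⁿ ≤ 1/99 ÷ (13/7) = 7/1287.
(2/3)¹² = 4096/531441 is still above 7/1287 but (2/3)¹³ = 8192/1594323 is at or below it, so n = 13.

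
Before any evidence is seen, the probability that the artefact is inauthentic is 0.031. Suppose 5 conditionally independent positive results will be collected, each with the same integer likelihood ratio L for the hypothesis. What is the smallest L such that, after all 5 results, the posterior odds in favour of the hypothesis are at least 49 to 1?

5

Prior odds = 0.031/0.969 = 31/969.
Target odds = 49.
Need L⁵ ≥ 49 ÷ (31/969) = 47481/31.
4⁵ = 1024 < 47481/31 ≤ 3125 = 5⁵, so L = 5.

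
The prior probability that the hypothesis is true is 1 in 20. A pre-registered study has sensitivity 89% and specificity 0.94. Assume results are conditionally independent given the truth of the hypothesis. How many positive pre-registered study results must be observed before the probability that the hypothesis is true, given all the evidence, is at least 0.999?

4

Prior odds = 0.05/0.95 = 1/19.
False-positive rate = 1 − 0.94 = 0.06; likelihood ratio of a positive = 0.89/0.06 = 89/6.
Target odds: 0.999 ÷ 0.001 = 999.
Need (1/19) × (89/6)ⁿ ≥ 999, i.e. (89/6)ⁿ ≥ 18981.
(89/6)³ = 704969/216 falls short of 18981 but (89/6)⁴ = 62742241/1296 reaches it, so n = 4.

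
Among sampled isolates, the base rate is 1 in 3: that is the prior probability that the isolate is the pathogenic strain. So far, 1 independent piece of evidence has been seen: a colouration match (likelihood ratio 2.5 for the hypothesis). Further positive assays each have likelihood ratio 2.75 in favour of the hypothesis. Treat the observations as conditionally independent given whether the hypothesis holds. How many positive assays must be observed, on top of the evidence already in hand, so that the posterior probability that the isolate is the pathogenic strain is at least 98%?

Prior odds = (1/3)/(2/3) = 0.5.
Bayes factor of the evidence already in hand = 2.5.
Odds after that evidence = 0.5 × 2.5 = 1.25.
Target odds = 0.98/0.02 = 49.
Need 2.75ⁿ ≥ 49 ÷ 1.25 = 39.2.
2.75³ = 20.796875 falls short of 39.2 but 2.75⁴ = 57.19140625 reaches it, so n = 4.

4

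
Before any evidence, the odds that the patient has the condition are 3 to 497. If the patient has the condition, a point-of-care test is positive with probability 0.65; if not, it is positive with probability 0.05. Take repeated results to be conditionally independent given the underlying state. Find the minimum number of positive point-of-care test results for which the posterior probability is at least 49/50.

Prior odds = 3/497.
Likelihood ratio of a positive = 0.65/0.05 = 13.
Target odds: 0.98 ÷ 0.02 = 49.
Require 13ⁿ ≥ 49 ÷ (3/497) = 24353/3.
13³ = 2197 falls short of 24353/3 but 13⁴ = 28561 reaches it, so n = 4.

4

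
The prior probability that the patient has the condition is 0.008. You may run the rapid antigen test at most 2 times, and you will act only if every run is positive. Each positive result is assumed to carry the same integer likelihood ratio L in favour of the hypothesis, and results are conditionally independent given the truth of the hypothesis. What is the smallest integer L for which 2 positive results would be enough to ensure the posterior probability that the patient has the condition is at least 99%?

111

Prior odds = 0.008/0.992 = 1/124.
Target odds = 0.99/0.01 = 99.
Need L² ≥ 99 ÷ (1/124) = 12276.
110² = 12100 < 12276 ≤ 12321 = 111², so L = 111.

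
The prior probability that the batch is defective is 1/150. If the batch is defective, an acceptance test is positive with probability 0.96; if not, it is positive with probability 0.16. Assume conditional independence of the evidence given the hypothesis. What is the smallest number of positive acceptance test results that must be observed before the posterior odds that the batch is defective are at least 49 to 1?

Prior odds = (1/150)/(149/150) = 1/149.
Likelihood ratio of a positive = 0.96/0.16 = 6.
Target odds = 49.
Require 6ⁿ ≥ 49 ÷ (1/149) = 7301.
6⁴ = 1296 falls short of 7301 but 6⁵ = 7776 reaches it, so n = 5.

5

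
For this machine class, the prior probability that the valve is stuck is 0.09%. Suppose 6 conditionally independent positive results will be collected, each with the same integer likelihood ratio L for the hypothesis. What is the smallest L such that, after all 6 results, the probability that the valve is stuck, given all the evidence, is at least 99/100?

Prior odds = 0.0009/0.9991 = 9/9991.
Target odds = 0.99/0.01 = 99.
Need L⁶ ≥ 99 ÷ (9/9991) = 109901.
6⁶ = 46656 < 109901 ≤ 117649 = 7⁶, so L = 7.

7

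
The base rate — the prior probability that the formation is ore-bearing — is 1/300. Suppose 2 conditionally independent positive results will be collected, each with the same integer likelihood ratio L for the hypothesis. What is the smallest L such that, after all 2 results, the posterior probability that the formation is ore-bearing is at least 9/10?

Prior odds = (1/300)/(299/300) = 1/299.
Target odds = 0.9/0.1 = 9.
Need L² ≥ 9 ÷ (1/299) = 2691.
51² = 2601 < 2691 ≤ 2704 = 52², so L = 52.

52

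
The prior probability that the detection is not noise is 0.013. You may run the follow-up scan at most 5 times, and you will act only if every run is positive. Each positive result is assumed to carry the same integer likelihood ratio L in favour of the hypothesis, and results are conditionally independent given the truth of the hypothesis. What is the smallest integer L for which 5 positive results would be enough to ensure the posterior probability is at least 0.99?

6

Prior odds = 0.013/0.987 = 13/987.
Target odds = 0.99/0.01 = 99.
Need L⁵ ≥ 99 ÷ (13/987) = 97713/13.
5⁵ = 3125 < 97713/13 ≤ 7776 = 6⁵, so L = 6.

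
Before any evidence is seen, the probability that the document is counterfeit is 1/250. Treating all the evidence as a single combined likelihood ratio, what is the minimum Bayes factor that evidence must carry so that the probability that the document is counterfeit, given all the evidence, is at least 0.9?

2241

Prior odds = 0.004/0.996 = 1/249.
Target odds = 0.9/0.1 = 9.
Required Bayes factor = 9 ÷ (1/249) = 2241.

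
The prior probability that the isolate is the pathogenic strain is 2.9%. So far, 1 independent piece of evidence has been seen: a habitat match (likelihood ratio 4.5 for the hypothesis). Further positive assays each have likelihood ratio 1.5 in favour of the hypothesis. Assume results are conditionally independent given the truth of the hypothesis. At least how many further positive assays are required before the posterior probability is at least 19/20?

13

Prior odds = 0.029/0.971 = 29/971.
Bayes factor of the evidence already in hand = 4.5.
Odds after that evidence = (29/971) × 4.5 = 261/1942.
Target odds = 0.95/0.05 = 19.
Need 1.5ⁿ ≥ 19 ÷ (261/1942) = 36898/261.
1.5¹² = 531441/4096 falls short of 36898/261 but 1.5¹³ = 1594323/8192 reaches it, so n = 13.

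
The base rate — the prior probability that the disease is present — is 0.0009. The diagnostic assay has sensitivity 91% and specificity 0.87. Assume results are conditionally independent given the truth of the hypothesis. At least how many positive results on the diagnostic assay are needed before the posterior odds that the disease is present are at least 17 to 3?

Prior odds = 0.0009/0.9991 = 9/9991.
False-positive rate = 1 − 0.87 = 0.13; likelihood ratio of a positive = 0.91/0.13 = 7.
Target odds = 17/3.
Need (9/9991) × 7ⁿ ≥ 17/3, i.e. 7ⁿ ≥ 169847/27.
7⁴ = 2401 falls short of 169847/27 but 7⁵ = 16807 reaches it, so n = 5.

5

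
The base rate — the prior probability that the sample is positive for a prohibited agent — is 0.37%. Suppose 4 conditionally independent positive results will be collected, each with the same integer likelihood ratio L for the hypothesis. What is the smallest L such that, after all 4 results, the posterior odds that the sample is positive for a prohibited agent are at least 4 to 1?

6

Prior odds = 0.0037/0.9963 = 37/9963.
Target odds = 4.
Need L⁴ ≥ 4 ÷ (37/9963) = 39852/37.
5⁴ = 625 < 39852/37 ≤ 1296 = 6⁴, so L = 6.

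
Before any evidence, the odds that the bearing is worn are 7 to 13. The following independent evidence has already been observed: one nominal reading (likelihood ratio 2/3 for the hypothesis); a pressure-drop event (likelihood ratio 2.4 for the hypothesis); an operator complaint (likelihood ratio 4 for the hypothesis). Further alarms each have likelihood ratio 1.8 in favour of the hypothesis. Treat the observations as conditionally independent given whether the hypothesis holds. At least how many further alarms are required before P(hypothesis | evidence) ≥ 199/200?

Prior odds = 7/13.
Combined Bayes factor of the evidence already in hand = (2/3) × 2.4 × 4 = 6.4.
Odds after that evidence = (7/13) × 6.4 = 224/65.
Target odds = 0.995/0.005 = 199.
Need 1.8ⁿ ≥ 199 ÷ (224/65) = 12935/224.
1.8⁶ = 531441/15625 falls short of 12935/224 but 1.8⁷ = 4782969/78125 reaches it, so n = 7.

7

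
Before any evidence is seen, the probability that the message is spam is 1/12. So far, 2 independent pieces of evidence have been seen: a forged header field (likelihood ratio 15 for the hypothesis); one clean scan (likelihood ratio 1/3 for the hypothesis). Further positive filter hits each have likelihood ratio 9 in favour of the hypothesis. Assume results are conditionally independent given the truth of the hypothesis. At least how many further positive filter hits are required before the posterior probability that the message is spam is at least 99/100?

Prior odds = (1/12)/(11/12) = 1/11.
Combined Bayes factor of the evidence already in hand = 15 × (1/3) = 5.
Odds after that evidence = (1/11) × 5 = 5/11.
Target odds = 0.99/0.01 = 99.
Need 9ⁿ ≥ 99 ÷ (5/11) = 217.8.
9² = 81 falls short of 217.8 but 9³ = 729 reaches it, so n = 3.

3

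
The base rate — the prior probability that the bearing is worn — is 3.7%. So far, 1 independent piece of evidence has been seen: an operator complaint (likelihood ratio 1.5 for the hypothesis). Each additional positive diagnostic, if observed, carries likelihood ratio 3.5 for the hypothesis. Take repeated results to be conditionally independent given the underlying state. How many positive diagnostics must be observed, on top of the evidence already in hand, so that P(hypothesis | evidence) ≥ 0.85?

4

Prior odds = 0.037/0.963 = 37/963.
Bayes factor of the evidence already in hand = 1.5.
Odds after that evidence = (37/963) × 1.5 = 37/642.
Target odds = 0.85/0.15 = 17/3.
Need 3.5ⁿ ≥ 17/3 ÷ (37/642) = 3638/37.
3.5³ = 42.875 falls short of 3638/37 but 3.5⁴ = 150.0625 reaches it, so n = 4.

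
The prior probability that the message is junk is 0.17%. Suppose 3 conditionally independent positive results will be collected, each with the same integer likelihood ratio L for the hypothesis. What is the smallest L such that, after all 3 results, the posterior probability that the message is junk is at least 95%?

Prior odds = 0.0017/0.9983 = 17/9983.
Target odds = 0.95/0.05 = 19.
Need L³ ≥ 19 ÷ (17/9983) = 189677/17.
22³ = 10648 < 189677/17 ≤ 12167 = 23³, so L = 23.

23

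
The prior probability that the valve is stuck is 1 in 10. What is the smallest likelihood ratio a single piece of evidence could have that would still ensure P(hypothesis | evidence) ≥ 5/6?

45

Prior odds = 0.1/0.9 = 1/9.
Target odds = (5/6)/(1/6) = 5.
Required Bayes factor = 5 ÷ (1/9) = 45.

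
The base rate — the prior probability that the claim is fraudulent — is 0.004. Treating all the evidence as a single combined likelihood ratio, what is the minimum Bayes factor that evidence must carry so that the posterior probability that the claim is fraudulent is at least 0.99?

Prior odds = 0.004/0.996 = 1/249.
Target odds = 0.99/0.01 = 99.
Required Bayes factor = 99 ÷ (1/249) = 24651.

24651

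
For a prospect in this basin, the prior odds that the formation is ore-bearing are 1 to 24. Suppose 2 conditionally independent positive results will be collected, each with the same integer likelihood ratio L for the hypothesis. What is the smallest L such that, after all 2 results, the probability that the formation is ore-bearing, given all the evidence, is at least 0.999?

155

Prior odds = 1/24.
Target odds = 0.999/0.001 = 999.
Need L² ≥ 999 ÷ (1/24) = 23976.
154² = 23716 < 23976 ≤ 24025 = 155², so L = 155.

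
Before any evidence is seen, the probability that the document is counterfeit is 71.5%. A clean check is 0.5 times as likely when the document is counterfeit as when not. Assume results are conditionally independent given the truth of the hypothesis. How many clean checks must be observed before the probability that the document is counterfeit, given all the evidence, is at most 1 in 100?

Prior odds: 0.715 ÷ 0.285 = 143/57.
Likelihood ratio per clean check = 0.5.
Target odds: 0.01 ÷ 0.99 = 1/99.
Need (143/57) × 0.5ⁿ ≤ 1/99, i.e. 0.5ⁿ ≤ 19/4719.
0.5⁷ = 0.0078125 is still above 19/4719 but 0.5⁸ = 0.00390625 is at or below it, so n = 8.

8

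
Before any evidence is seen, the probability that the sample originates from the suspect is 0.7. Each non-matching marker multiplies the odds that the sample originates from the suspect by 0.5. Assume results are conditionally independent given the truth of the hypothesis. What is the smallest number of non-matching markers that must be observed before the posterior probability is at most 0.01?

Prior odds: 0.7 ÷ 0.3 = 7/3.
Likelihood ratio per non-matching marker = 0.5.
Target posterior odds = 0.01/0.99 = 1/99.
Require 0.5ⁿ ≤ 1/99 ÷ (7/3) = 1/231.
0.5⁷ = 0.0078125 is still above 1/231 but 0.5⁸ = 0.00390625 is at or below it, so n = 8.

8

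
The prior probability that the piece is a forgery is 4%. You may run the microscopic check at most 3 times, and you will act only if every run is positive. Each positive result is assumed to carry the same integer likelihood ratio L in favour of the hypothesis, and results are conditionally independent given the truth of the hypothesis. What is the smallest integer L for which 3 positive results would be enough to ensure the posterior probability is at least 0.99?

14

Prior odds = 0.04/0.96 = 1/24.
Target odds = 0.99/0.01 = 99.
Need L³ ≥ 99 ÷ (1/24) = 2376.
13³ = 2197 < 2376 ≤ 2744 = 14³, so L = 14.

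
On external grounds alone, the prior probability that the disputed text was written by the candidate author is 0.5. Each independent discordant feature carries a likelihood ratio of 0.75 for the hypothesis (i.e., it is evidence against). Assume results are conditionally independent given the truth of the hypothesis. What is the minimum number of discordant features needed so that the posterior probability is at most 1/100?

Prior odds: 0.5 ÷ 0.5 = 1.
Likelihood ratio per discordant feature = 0.75.
Target posterior odds = 0.01/0.99 = 1/99.
Require 0.75ⁿ ≤ 1/99 ÷ 1 = 1/99.
0.75¹⁵ ≈0.0133635 is still above 1/99 but 0.75¹⁶ ≈0.0100226 is at or below it, so n = 16.

16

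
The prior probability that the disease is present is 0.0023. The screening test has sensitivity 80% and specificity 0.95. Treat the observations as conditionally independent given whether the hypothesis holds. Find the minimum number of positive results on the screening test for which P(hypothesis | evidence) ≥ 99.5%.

5

Prior odds: 0.0023 ÷ 0.9977 = 23/9977.
False-positive rate = 1 − 0.95 = 0.05; likelihood ratio of a positive = 0.8/0.05 = 16.
Target posterior odds = 0.995/0.005 = 199.
Require 16ⁿ ≥ 199 ÷ (23/9977) = 1985423/23.
16⁴ = 65536 falls short of 1985423/23 but 16⁵ = 1048576 reaches it, so n = 5.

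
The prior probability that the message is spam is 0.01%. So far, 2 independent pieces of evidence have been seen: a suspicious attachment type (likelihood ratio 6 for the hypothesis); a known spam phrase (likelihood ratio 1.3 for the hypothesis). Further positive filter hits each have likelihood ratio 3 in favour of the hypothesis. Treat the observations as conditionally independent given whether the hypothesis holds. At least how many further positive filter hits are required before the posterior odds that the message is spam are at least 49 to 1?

11

Prior odds = 0.0001/0.9999 = 1/9999.
Combined Bayes factor of the evidence already in hand = 6 × 1.3 = 7.8.
Odds after that evidence = (1/9999) × 7.8 = 13/16665.
Target odds = 49.
Need 3ⁿ ≥ 49 ÷ (13/16665) = 816585/13.
3¹⁰ = 59049 falls short of 816585/13 but 3¹¹ = 177147 reaches it, so n = 11.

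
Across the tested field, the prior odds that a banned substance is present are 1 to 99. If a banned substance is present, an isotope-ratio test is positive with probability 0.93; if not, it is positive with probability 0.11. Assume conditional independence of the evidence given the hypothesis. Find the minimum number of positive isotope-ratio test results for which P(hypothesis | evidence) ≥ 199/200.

5

Prior odds = 1/99.
Likelihood ratio of a positive = 0.93/0.11 = 93/11.
Target posterior odds = 0.995/0.005 = 199.
Need (1/99) × (93/11)ⁿ ≥ 199, i.e. (93/11)ⁿ ≥ 19701.
(93/11)⁴ = 74805201/14641 falls short of 19701 but (93/11)⁵ ≈43196.8 reaches it, so n = 5.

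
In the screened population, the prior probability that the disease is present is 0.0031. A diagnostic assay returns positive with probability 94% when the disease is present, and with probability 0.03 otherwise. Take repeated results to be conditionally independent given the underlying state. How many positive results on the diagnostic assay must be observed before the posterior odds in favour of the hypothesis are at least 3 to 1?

Prior odds = 0.0031/0.9969 = 31/9969.
Likelihood ratio of a positive result = 0.94/0.03 = 94/3.
Target odds = 3.
Require (94/3)ⁿ ≥ 3 ÷ (31/9969) = 29907/31.
(94/3)¹ = 94/3 falls short of 29907/31 but (94/3)² = 8836/9 reaches it, so n = 2.

2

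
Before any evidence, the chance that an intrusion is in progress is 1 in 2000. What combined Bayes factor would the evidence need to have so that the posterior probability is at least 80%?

7996

Prior odds = 0.0005/0.9995 = 1/1999.
Target odds = 0.8/0.2 = 4.
Required Bayes factor = 4 ÷ (1/1999) = 7996.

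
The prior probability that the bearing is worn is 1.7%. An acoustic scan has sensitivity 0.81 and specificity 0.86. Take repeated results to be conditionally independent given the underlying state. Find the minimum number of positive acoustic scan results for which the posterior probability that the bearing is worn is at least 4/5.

Prior odds = 0.017/0.983 = 17/983.
False-positive rate = 1 − 0.86 = 0.14; likelihood ratio of a positive = 0.81/0.14 = 81/14.
Target posterior odds = 0.8/0.2 = 4.
Need (17/983) × (81/14)ⁿ ≥ 4, i.e. (81/14)ⁿ ≥ 3932/17.
(81/14)³ = 531441/2744 falls short of 3932/17 but (81/14)⁴ = 43046721/38416 reaches it, so n = 4.

4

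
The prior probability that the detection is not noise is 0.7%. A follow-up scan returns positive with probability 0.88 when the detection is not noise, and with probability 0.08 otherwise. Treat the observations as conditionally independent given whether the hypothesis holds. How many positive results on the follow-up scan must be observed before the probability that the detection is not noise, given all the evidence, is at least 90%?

Prior odds = 0.007/0.993 = 7/993.
Likelihood ratio of a positive result = 0.88/0.08 = 11.
Target odds: 0.9 ÷ 0.1 = 9.
Need (7/993) × 11ⁿ ≥ 9, i.e. 11ⁿ ≥ 8937/7.
11² = 121 falls short of 8937/7 but 11³ = 1331 reaches it, so n = 3.

3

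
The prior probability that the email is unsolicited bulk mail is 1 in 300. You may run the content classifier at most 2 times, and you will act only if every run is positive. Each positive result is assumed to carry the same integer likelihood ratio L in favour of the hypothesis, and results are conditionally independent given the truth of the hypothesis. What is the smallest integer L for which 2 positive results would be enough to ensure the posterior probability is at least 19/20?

76

Prior odds = (1/300)/(299/300) = 1/299.
Target odds = 0.95/0.05 = 19.
Need L² ≥ 19 ÷ (1/299) = 5681.
75² = 5625 < 5681 ≤ 5776 = 76², so L = 76.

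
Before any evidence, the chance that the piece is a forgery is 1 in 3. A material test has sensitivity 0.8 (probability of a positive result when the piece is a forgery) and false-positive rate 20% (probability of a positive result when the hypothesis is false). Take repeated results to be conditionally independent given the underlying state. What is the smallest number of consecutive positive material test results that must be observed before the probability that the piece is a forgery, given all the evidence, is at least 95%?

Prior odds = (1/3)/(2/3) = 0.5.
Likelihood ratio of a positive result = 0.8/0.2 = 4.
Target odds: 0.95 ÷ 0.05 = 19.
Require 4ⁿ ≥ 19 ÷ 0.5 = 38.
4² = 16 falls short of 38 but 4³ = 64 reaches it, so n = 3.

3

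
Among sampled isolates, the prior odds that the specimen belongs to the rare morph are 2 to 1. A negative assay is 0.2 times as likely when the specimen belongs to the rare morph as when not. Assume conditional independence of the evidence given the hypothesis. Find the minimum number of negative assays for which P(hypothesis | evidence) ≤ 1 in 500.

5

Prior odds = 2.
Likelihood ratio per negative assay = 0.2.
Target odds: 0.002 ÷ 0.998 = 1/499.
Need 2 × 0.2ⁿ ≤ 1/499, i.e. 0.2ⁿ ≤ 1/998.
0.2⁴ = 0.0016 is still above 1/998 but 0.2⁵ = 0.00032 is at or below it, so n = 5.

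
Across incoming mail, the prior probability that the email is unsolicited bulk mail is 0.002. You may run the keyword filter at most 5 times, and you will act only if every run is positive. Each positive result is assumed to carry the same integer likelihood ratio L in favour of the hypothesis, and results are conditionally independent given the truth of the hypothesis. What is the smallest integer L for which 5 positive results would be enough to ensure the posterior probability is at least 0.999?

14

Prior odds = 0.002/0.998 = 1/499.
Target odds = 0.999/0.001 = 999.
Need L⁵ ≥ 999 ÷ (1/499) = 498501.
13⁵ = 371293 < 498501 ≤ 537824 = 14⁵, so L = 14.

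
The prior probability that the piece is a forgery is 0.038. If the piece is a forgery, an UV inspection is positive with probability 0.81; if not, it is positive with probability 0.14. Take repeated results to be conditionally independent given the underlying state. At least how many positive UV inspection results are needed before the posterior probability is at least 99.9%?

Prior odds: 0.038 ÷ 0.962 = 19/481.
Likelihood ratio of a positive = 0.81/0.14 = 81/14.
Target posterior odds = 0.999/0.001 = 999.
Require (81/14)ⁿ ≥ 999 ÷ (19/481) = 480519/19.
(81/14)⁵ ≈6483.13 falls short of 480519/19 but (81/14)⁶ ≈37509.6 reaches it, so n = 6.

6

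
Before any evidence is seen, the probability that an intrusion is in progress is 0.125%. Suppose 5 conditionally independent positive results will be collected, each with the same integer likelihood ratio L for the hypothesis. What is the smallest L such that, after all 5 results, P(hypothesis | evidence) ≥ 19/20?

7

Prior odds = 0.00125/0.99875 = 1/799.
Target odds = 0.95/0.05 = 19.
Need L⁵ ≥ 19 ÷ (1/799) = 15181.
6⁵ = 7776 < 15181 ≤ 16807 = 7⁵, so L = 7.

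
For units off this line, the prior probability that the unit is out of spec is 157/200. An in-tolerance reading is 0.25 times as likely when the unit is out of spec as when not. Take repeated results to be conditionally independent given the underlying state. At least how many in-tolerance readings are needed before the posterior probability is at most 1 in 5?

2

Prior odds: 0.785 ÷ 0.215 = 157/43.
Likelihood ratio per in-tolerance reading = 0.25.
Target posterior odds = 0.2/0.8 = 0.25.
Require 0.25ⁿ ≤ 0.25 ÷ (157/43) = 43/628.
0.25¹ = 0.25 is still above 43/628 but 0.25² = 0.0625 is at or below it, so n = 2.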